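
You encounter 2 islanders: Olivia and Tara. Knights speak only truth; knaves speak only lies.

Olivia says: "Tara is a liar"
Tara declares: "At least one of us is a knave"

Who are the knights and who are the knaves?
Olivia is a knave.
Tara is a knight.

Verification:
- Olivia (knave) says "Tara is a liar" - this is FALSE (a lie) because Tara is a knight.
- Tara (knight) says "At least one of us is a knave" - this is TRUE because Olivia is a knave.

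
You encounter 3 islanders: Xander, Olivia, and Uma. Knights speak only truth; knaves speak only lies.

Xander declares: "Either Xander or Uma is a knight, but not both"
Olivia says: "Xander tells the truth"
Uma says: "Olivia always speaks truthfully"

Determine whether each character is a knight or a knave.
Xander is a knave.
Olivia is a knave.
Uma is a knave.

Verification:
- Xander (knave) says "Either Xander or Uma is a knight, but not both" - this is FALSE (a lie) because Xander is a knave and Uma is a knave.
- Olivia (knave) says "Xander tells the truth" - this is FALSE (a lie) because Xander is a knave.
- Uma (knave) says "Olivia always speaks truthfully" - this is FALSE (a lie) because Olivia is a knave.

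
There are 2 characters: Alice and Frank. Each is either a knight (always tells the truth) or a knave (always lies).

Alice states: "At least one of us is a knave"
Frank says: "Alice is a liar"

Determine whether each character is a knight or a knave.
Alice is a knight.
Frank is a knave.

Verification:
- Alice (knight) says "At least one of us is a knave" - this is TRUE because Frank is a knave.
- Frank (knave) says "Alice is a liar" - this is FALSE (a lie) because Alice is a knight.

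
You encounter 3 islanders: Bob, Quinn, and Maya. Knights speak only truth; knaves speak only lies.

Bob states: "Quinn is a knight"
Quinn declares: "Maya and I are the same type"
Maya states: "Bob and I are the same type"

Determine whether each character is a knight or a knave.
Bob is a knight.
Quinn is a knight.
Maya is a knight.

Verification:
- Bob (knight) says "Quinn is a knight" - this is TRUE because Quinn is a knight.
- Quinn (knight) says "Maya and I are the same type" - this is TRUE because Quinn is a knight and Maya is a knight.
- Maya (knight) says "Bob and I are the same type" - this is TRUE because Maya is a knight and Bob is a knight.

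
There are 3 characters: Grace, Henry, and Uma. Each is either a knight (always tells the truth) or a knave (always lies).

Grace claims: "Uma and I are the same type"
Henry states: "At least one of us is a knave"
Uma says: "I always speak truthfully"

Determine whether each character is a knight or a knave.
Grace is a knave.
Henry is a knight.
Uma is a knight.

Verification:
- Grace (knave) says "Uma and I are the same type" - this is FALSE (a lie) because Grace is a knave and Uma is a knight.
- Henry (knight) says "At least one of us is a knave" - this is TRUE because Grace is a knave.
- Uma (knight) says "I always speak truthfully" - this is TRUE because Uma is a knight.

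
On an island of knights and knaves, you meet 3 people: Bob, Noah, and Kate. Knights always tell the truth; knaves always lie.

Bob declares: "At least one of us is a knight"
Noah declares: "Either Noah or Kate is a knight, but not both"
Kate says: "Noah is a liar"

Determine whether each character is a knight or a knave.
Bob is a knight.
Noah is a knight.
Kate is a knave.

Verification:
- Bob (knight) says "At least one of us is a knight" - this is TRUE because Bob and Noah are knights.
- Noah (knight) says "Either Noah or Kate is a knight, but not both" - this is TRUE because Noah is a knight and Kate is a knave.
- Kate (knave) says "Noah is a liar" - this is FALSE (a lie) because Noah is a knight.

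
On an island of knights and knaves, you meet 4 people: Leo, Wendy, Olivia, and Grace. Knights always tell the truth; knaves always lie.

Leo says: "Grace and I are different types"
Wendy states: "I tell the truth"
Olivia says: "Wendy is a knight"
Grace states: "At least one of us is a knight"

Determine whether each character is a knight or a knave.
Leo is a knave.
Wendy is a knave.
Olivia is a knave.
Grace is a knave.

Verification:
- Leo (knave) says "Grace and I are different types" - this is FALSE (a lie) because Leo is a knave and Grace is a knave.
- Wendy (knave) says "I tell the truth" - this is FALSE (a lie) because Wendy is a knave.
- Olivia (knave) says "Wendy is a knight" - this is FALSE (a lie) because Wendy is a knave.
- Grace (knave) says "At least one of us is a knight" - this is FALSE (a lie) because no one is a knight.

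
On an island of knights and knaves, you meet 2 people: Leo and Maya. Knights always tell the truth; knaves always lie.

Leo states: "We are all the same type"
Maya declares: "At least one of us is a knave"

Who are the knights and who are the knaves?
Leo is a knave.
Maya is a knight.

Verification:
- Leo (knave) says "We are all the same type" - this is FALSE (a lie) because Maya is a knight and Leo is a knave.
- Maya (knight) says "At least one of us is a knave" - this is TRUE because Leo is a knave.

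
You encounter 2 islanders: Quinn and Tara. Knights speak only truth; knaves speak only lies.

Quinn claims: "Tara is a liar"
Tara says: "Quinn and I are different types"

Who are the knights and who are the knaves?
Quinn is a knave.
Tara is a knight.

Verification:
- Quinn (knave) says "Tara is a liar" - this is FALSE (a lie) because Tara is a knight.
- Tara (knight) says "Quinn and I are different types" - this is TRUE because Tara is a knight and Quinn is a knave.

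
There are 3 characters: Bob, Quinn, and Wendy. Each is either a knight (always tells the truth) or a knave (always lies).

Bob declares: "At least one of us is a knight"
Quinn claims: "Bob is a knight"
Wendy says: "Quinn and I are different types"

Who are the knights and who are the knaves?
Bob is a knave.
Quinn is a knave.
Wendy is a knave.

Verification:
- Bob (knave) says "At least one of us is a knight" - this is FALSE (a lie) because no one is a knight.
- Quinn (knave) says "Bob is a knight" - this is FALSE (a lie) because Bob is a knave.
- Wendy (knave) says "Quinn and I are different types" - this is FALSE (a lie) because Wendy is a knave and Quinn is a knave.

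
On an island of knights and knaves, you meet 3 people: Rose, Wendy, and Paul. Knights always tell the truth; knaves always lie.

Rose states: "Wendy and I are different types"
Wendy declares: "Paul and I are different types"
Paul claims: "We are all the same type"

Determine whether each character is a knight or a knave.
Rose is a knight.
Wendy is a knave.
Paul is a knave.

Verification:
- Rose (knight) says "Wendy and I are different types" - this is TRUE because Rose is a knight and Wendy is a knave.
- Wendy (knave) says "Paul and I are different types" - this is FALSE (a lie) because Wendy is a knave and Paul is a knave.
- Paul (knave) says "We are all the same type" - this is FALSE (a lie) because Rose is a knight and Wendy and Paul are knaves.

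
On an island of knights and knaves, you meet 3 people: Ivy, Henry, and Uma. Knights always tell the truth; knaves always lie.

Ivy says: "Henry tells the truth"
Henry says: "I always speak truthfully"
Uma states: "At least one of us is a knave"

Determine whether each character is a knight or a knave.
Ivy is a knave.
Henry is a knave.
Uma is a knight.

Verification:
- Ivy (knave) says "Henry tells the truth" - this is FALSE (a lie) because Henry is a knave.
- Henry (knave) says "I always speak truthfully" - this is FALSE (a lie) because Henry is a knave.
- Uma (knight) says "At least one of us is a knave" - this is TRUE because Ivy and Henry are knaves.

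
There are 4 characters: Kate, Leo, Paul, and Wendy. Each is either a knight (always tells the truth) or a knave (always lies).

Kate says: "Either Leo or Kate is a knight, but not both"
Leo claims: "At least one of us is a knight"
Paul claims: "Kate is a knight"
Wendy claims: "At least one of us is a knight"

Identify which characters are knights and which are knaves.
Kate is a knave.
Leo is a knave.
Paul is a knave.
Wendy is a knave.

Verification:
- Kate (knave) says "Either Leo or Kate is a knight, but not both" - this is FALSE (a lie) because Leo is a knave and Kate is a knave.
- Leo (knave) says "At least one of us is a knight" - this is FALSE (a lie) because no one is a knight.
- Paul (knave) says "Kate is a knight" - this is FALSE (a lie) because Kate is a knave.
- Wendy (knave) says "At least one of us is a knight" - this is FALSE (a lie) because no one is a knight.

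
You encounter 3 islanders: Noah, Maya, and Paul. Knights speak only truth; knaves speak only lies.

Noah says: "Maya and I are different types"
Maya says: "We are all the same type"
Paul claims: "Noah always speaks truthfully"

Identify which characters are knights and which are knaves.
Noah is a knight.
Maya is a knave.
Paul is a knight.

Verification:
- Noah (knight) says "Maya and I are different types" - this is TRUE because Noah is a knight and Maya is a knave.
- Maya (knave) says "We are all the same type" - this is FALSE (a lie) because Noah and Paul are knights and Maya is a knave.
- Paul (knight) says "Noah always speaks truthfully" - this is TRUE because Noah is a knight.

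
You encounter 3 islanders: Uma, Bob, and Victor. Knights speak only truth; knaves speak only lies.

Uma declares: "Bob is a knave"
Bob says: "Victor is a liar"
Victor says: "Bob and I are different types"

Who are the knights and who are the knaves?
Uma is a knight.
Bob is a knave.
Victor is a knight.

Verification:
- Uma (knight) says "Bob is a knave" - this is TRUE because Bob is a knave.
- Bob (knave) says "Victor is a liar" - this is FALSE (a lie) because Victor is a knight.
- Victor (knight) says "Bob and I are different types" - this is TRUE because Victor is a knight and Bob is a knave.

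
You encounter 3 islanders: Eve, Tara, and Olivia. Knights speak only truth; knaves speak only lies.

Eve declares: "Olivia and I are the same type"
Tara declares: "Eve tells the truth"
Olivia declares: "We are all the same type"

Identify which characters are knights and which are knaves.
Eve is a knight.
Tara is a knight.
Olivia is a knight.

Verification:
- Eve (knight) says "Olivia and I are the same type" - this is TRUE because Eve is a knight and Olivia is a knight.
- Tara (knight) says "Eve tells the truth" - this is TRUE because Eve is a knight.
- Olivia (knight) says "We are all the same type" - this is TRUE because Eve, Tara, and Olivia are knights.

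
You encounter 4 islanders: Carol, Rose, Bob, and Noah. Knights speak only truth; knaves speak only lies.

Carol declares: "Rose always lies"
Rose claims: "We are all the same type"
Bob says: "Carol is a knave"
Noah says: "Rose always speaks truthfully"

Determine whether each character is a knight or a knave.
Carol is a knight.
Rose is a knave.
Bob is a knave.
Noah is a knave.

Verification:
- Carol (knight) says "Rose always lies" - this is TRUE because Rose is a knave.
- Rose (knave) says "We are all the same type" - this is FALSE (a lie) because Carol is a knight and Rose, Bob, and Noah are knaves.
- Bob (knave) says "Carol is a knave" - this is FALSE (a lie) because Carol is a knight.
- Noah (knave) says "Rose always speaks truthfully" - this is FALSE (a lie) because Rose is a knave.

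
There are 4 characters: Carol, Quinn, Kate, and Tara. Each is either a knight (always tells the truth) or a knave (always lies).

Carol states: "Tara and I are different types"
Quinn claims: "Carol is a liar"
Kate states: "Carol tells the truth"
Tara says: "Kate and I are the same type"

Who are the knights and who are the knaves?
Carol is a knight.
Quinn is a knave.
Kate is a knight.
Tara is a knave.

Verification:
- Carol (knight) says "Tara and I are different types" - this is TRUE because Carol is a knight and Tara is a knave.
- Quinn (knave) says "Carol is a liar" - this is FALSE (a lie) because Carol is a knight.
- Kate (knight) says "Carol tells the truth" - this is TRUE because Carol is a knight.
- Tara (knave) says "Kate and I are the same type" - this is FALSE (a lie) because Tara is a knave and Kate is a knight.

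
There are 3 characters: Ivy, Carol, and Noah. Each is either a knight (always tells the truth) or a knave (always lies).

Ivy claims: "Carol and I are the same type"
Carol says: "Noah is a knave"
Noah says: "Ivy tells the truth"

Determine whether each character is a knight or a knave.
Ivy is a knave.
Carol is a knight.
Noah is a knave.

Verification:
- Ivy (knave) says "Carol and I are the same type" - this is FALSE (a lie) because Ivy is a knave and Carol is a knight.
- Carol (knight) says "Noah is a knave" - this is TRUE because Noah is a knave.
- Noah (knave) says "Ivy tells the truth" - this is FALSE (a lie) because Ivy is a knave.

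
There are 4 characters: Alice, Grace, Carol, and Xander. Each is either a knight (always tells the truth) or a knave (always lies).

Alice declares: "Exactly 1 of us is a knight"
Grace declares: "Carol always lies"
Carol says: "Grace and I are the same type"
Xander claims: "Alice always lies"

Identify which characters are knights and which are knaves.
Alice is a knave.
Grace is a knight.
Carol is a knave.
Xander is a knight.

Verification:
- Alice (knave) says "Exactly 1 of us is a knight" - this is FALSE (a lie) because there are 2 knights.
- Grace (knight) says "Carol always lies" - this is TRUE because Carol is a knave.
- Carol (knave) says "Grace and I are the same type" - this is FALSE (a lie) because Carol is a knave and Grace is a knight.
- Xander (knight) says "Alice always lies" - this is TRUE because Alice is a knave.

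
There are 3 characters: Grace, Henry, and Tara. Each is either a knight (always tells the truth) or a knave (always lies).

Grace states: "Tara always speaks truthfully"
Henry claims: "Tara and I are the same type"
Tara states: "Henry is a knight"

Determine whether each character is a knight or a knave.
Grace is a knight.
Henry is a knight.
Tara is a knight.

Verification:
- Grace (knight) says "Tara always speaks truthfully" - this is TRUE because Tara is a knight.
- Henry (knight) says "Tara and I are the same type" - this is TRUE because Henry is a knight and Tara is a knight.
- Tara (knight) says "Henry is a knight" - this is TRUE because Henry is a knight.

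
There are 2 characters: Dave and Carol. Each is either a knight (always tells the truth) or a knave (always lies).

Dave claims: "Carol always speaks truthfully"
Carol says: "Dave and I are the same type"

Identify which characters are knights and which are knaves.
Dave is a knight.
Carol is a knight.

Verification:
- Dave (knight) says "Carol always speaks truthfully" - this is TRUE because Carol is a knight.
- Carol (knight) says "Dave and I are the same type" - this is TRUE because Carol is a knight and Dave is a knight.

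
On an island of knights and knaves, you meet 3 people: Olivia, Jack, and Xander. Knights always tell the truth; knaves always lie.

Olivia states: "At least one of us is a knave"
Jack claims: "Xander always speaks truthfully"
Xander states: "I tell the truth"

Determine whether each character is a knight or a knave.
Olivia is a knight.
Jack is a knave.
Xander is a knave.

Verification:
- Olivia (knight) says "At least one of us is a knave" - this is TRUE because Jack and Xander are knaves.
- Jack (knave) says "Xander always speaks truthfully" - this is FALSE (a lie) because Xander is a knave.
- Xander (knave) says "I tell the truth" - this is FALSE (a lie) because Xander is a knave.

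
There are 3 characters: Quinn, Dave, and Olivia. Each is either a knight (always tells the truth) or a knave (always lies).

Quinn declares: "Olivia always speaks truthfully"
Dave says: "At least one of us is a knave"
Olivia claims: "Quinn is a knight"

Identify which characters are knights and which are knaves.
Quinn is a knave.
Dave is a knight.
Olivia is a knave.

Verification:
- Quinn (knave) says "Olivia always speaks truthfully" - this is FALSE (a lie) because Olivia is a knave.
- Dave (knight) says "At least one of us is a knave" - this is TRUE because Quinn and Olivia are knaves.
- Olivia (knave) says "Quinn is a knight" - this is FALSE (a lie) because Quinn is a knave.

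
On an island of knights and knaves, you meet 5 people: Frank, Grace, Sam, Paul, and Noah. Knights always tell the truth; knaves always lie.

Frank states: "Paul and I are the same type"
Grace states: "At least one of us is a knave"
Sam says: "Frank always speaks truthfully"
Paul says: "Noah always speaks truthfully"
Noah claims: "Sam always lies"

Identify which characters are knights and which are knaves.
Frank is a knave.
Grace is a knight.
Sam is a knave.
Paul is a knight.
Noah is a knight.

Verification:
- Frank (knave) says "Paul and I are the same type" - this is FALSE (a lie) because Frank is a knave and Paul is a knight.
- Grace (knight) says "At least one of us is a knave" - this is TRUE because Frank and Sam are knaves.
- Sam (knave) says "Frank always speaks truthfully" - this is FALSE (a lie) because Frank is a knave.
- Paul (knight) says "Noah always speaks truthfully" - this is TRUE because Noah is a knight.
- Noah (knight) says "Sam always lies" - this is TRUE because Sam is a knave.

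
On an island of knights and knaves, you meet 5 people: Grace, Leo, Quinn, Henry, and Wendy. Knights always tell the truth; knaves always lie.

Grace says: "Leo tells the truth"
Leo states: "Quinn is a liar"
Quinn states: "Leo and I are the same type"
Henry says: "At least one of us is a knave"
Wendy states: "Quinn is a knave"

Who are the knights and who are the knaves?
Grace is a knight.
Leo is a knight.
Quinn is a knave.
Henry is a knight.
Wendy is a knight.

Verification:
- Grace (knight) says "Leo tells the truth" - this is TRUE because Leo is a knight.
- Leo (knight) says "Quinn is a liar" - this is TRUE because Quinn is a knave.
- Quinn (knave) says "Leo and I are the same type" - this is FALSE (a lie) because Quinn is a knave and Leo is a knight.
- Henry (knight) says "At least one of us is a knave" - this is TRUE because Quinn is a knave.
- Wendy (knight) says "Quinn is a knave" - this is TRUE because Quinn is a knave.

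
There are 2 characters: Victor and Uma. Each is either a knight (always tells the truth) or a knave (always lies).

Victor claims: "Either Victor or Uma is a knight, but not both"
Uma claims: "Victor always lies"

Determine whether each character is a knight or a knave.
Victor is a knight.
Uma is a knave.

Verification:
- Victor (knight) says "Either Victor or Uma is a knight, but not both" - this is TRUE because Victor is a knight and Uma is a knave.
- Uma (knave) says "Victor always lies" - this is FALSE (a lie) because Victor is a knight.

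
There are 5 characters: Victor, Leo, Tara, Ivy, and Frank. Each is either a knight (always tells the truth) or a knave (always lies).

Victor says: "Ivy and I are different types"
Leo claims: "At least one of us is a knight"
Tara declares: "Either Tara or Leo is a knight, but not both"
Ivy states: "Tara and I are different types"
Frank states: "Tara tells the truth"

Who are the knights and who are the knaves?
Victor is a knave.
Leo is a knave.
Tara is a knave.
Ivy is a knave.
Frank is a knave.

Verification:
- Victor (knave) says "Ivy and I are different types" - this is FALSE (a lie) because Victor is a knave and Ivy is a knave.
- Leo (knave) says "At least one of us is a knight" - this is FALSE (a lie) because no one is a knight.
- Tara (knave) says "Either Tara or Leo is a knight, but not both" - this is FALSE (a lie) because Tara is a knave and Leo is a knave.
- Ivy (knave) says "Tara and I are different types" - this is FALSE (a lie) because Ivy is a knave and Tara is a knave.
- Frank (knave) says "Tara tells the truth" - this is FALSE (a lie) because Tara is a knave.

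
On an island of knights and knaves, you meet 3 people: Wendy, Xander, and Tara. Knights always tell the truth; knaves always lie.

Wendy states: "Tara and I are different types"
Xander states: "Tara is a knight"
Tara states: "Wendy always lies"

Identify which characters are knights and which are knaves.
Wendy is a knight.
Xander is a knave.
Tara is a knave.

Verification:
- Wendy (knight) says "Tara and I are different types" - this is TRUE because Wendy is a knight and Tara is a knave.
- Xander (knave) says "Tara is a knight" - this is FALSE (a lie) because Tara is a knave.
- Tara (knave) says "Wendy always lies" - this is FALSE (a lie) because Wendy is a knight.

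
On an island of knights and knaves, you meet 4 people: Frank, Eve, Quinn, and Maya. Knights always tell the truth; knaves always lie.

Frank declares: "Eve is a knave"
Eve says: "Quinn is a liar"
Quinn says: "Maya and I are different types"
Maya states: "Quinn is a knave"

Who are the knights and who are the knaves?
Frank is a knight.
Eve is a knave.
Quinn is a knight.
Maya is a knave.

Verification:
- Frank (knight) says "Eve is a knave" - this is TRUE because Eve is a knave.
- Eve (knave) says "Quinn is a liar" - this is FALSE (a lie) because Quinn is a knight.
- Quinn (knight) says "Maya and I are different types" - this is TRUE because Quinn is a knight and Maya is a knave.
- Maya (knave) says "Quinn is a knave" - this is FALSE (a lie) because Quinn is a knight.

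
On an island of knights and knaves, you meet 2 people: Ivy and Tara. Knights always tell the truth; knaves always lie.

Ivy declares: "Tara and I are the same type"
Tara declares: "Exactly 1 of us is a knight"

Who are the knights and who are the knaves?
Ivy is a knave.
Tara is a knight.

Verification:
- Ivy (knave) says "Tara and I are the same type" - this is FALSE (a lie) because Ivy is a knave and Tara is a knight.
- Tara (knight) says "Exactly 1 of us is a knight" - this is TRUE because there are 1 knights.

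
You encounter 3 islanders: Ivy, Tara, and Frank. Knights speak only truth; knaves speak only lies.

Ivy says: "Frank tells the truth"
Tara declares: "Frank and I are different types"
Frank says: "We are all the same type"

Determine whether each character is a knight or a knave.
Ivy is a knave.
Tara is a knight.
Frank is a knave.

Verification:
- Ivy (knave) says "Frank tells the truth" - this is FALSE (a lie) because Frank is a knave.
- Tara (knight) says "Frank and I are different types" - this is TRUE because Tara is a knight and Frank is a knave.
- Frank (knave) says "We are all the same type" - this is FALSE (a lie) because Tara is a knight and Ivy and Frank are knaves.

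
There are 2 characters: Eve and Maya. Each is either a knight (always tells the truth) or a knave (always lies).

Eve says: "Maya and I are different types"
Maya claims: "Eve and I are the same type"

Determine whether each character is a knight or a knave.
Eve is a knight.
Maya is a knave.

Verification:
- Eve (knight) says "Maya and I are different types" - this is TRUE because Eve is a knight and Maya is a knave.
- Maya (knave) says "Eve and I are the same type" - this is FALSE (a lie) because Maya is a knave and Eve is a knight.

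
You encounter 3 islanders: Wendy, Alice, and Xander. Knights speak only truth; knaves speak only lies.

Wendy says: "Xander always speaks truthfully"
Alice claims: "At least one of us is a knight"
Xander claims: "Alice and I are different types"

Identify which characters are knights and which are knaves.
Wendy is a knave.
Alice is a knave.
Xander is a knave.

Verification:
- Wendy (knave) says "Xander always speaks truthfully" - this is FALSE (a lie) because Xander is a knave.
- Alice (knave) says "At least one of us is a knight" - this is FALSE (a lie) because no one is a knight.
- Xander (knave) says "Alice and I are different types" - this is FALSE (a lie) because Xander is a knave and Alice is a knave.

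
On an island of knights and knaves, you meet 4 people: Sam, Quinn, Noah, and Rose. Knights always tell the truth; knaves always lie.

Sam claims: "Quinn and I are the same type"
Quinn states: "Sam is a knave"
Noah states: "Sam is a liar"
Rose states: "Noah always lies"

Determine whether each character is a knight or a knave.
Sam is a knave.
Quinn is a knight.
Noah is a knight.
Rose is a knave.

Verification:
- Sam (knave) says "Quinn and I are the same type" - this is FALSE (a lie) because Sam is a knave and Quinn is a knight.
- Quinn (knight) says "Sam is a knave" - this is TRUE because Sam is a knave.
- Noah (knight) says "Sam is a liar" - this is TRUE because Sam is a knave.
- Rose (knave) says "Noah always lies" - this is FALSE (a lie) because Noah is a knight.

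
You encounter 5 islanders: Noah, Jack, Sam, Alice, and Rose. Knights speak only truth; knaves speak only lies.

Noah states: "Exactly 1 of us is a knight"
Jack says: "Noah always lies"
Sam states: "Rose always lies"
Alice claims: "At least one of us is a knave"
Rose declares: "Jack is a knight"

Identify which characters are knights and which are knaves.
Noah is a knave.
Jack is a knight.
Sam is a knave.
Alice is a knight.
Rose is a knight.

Verification:
- Noah (knave) says "Exactly 1 of us is a knight" - this is FALSE (a lie) because there are 3 knights.
- Jack (knight) says "Noah always lies" - this is TRUE because Noah is a knave.
- Sam (knave) says "Rose always lies" - this is FALSE (a lie) because Rose is a knight.
- Alice (knight) says "At least one of us is a knave" - this is TRUE because Noah and Sam are knaves.
- Rose (knight) says "Jack is a knight" - this is TRUE because Jack is a knight.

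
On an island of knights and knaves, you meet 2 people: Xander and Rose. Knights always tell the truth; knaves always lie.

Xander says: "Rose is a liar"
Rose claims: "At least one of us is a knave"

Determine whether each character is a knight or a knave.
Xander is a knave.
Rose is a knight.

Verification:
- Xander (knave) says "Rose is a liar" - this is FALSE (a lie) because Rose is a knight.
- Rose (knight) says "At least one of us is a knave" - this is TRUE because Xander is a knave.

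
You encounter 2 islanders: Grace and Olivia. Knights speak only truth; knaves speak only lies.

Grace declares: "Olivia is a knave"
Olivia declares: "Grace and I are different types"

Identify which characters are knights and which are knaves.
Grace is a knave.
Olivia is a knight.

Verification:
- Grace (knave) says "Olivia is a knave" - this is FALSE (a lie) because Olivia is a knight.
- Olivia (knight) says "Grace and I are different types" - this is TRUE because Olivia is a knight and Grace is a knave.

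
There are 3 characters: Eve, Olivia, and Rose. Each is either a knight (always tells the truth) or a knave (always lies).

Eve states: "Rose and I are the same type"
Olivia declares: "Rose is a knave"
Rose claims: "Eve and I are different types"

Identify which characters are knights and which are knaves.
Eve is a knave.
Olivia is a knave.
Rose is a knight.

Verification:
- Eve (knave) says "Rose and I are the same type" - this is FALSE (a lie) because Eve is a knave and Rose is a knight.
- Olivia (knave) says "Rose is a knave" - this is FALSE (a lie) because Rose is a knight.
- Rose (knight) says "Eve and I are different types" - this is TRUE because Rose is a knight and Eve is a knave.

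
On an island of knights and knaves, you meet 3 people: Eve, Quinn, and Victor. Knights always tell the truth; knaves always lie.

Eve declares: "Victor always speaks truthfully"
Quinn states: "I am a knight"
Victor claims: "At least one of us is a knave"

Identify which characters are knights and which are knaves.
Eve is a knight.
Quinn is a knave.
Victor is a knight.

Verification:
- Eve (knight) says "Victor always speaks truthfully" - this is TRUE because Victor is a knight.
- Quinn (knave) says "I am a knight" - this is FALSE (a lie) because Quinn is a knave.
- Victor (knight) says "At least one of us is a knave" - this is TRUE because Quinn is a knave.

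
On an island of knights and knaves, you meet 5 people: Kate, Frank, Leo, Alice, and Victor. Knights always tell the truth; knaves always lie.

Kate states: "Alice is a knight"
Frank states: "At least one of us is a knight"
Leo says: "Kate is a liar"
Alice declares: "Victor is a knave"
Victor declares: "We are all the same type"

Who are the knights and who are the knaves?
Kate is a knight.
Frank is a knight.
Leo is a knave.
Alice is a knight.
Victor is a knave.

Verification:
- Kate (knight) says "Alice is a knight" - this is TRUE because Alice is a knight.
- Frank (knight) says "At least one of us is a knight" - this is TRUE because Kate, Frank, and Alice are knights.
- Leo (knave) says "Kate is a liar" - this is FALSE (a lie) because Kate is a knight.
- Alice (knight) says "Victor is a knave" - this is TRUE because Victor is a knave.
- Victor (knave) says "We are all the same type" - this is FALSE (a lie) because Kate, Frank, and Alice are knights and Leo and Victor are knaves.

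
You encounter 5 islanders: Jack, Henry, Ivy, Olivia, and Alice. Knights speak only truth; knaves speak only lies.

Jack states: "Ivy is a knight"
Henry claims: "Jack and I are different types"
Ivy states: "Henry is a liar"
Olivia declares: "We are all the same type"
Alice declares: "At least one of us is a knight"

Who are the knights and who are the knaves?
Jack is a knave.
Henry is a knight.
Ivy is a knave.
Olivia is a knave.
Alice is a knight.

Verification:
- Jack (knave) says "Ivy is a knight" - this is FALSE (a lie) because Ivy is a knave.
- Henry (knight) says "Jack and I are different types" - this is TRUE because Henry is a knight and Jack is a knave.
- Ivy (knave) says "Henry is a liar" - this is FALSE (a lie) because Henry is a knight.
- Olivia (knave) says "We are all the same type" - this is FALSE (a lie) because Henry and Alice are knights and Jack, Ivy, and Olivia are knaves.
- Alice (knight) says "At least one of us is a knight" - this is TRUE because Henry and Alice are knights.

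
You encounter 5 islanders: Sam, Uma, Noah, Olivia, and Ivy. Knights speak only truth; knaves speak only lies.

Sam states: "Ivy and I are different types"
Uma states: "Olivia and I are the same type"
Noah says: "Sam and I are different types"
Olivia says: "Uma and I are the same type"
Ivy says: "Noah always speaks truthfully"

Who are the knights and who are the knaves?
Sam is a knave.
Uma is a knight.
Noah is a knave.
Olivia is a knight.
Ivy is a knave.

Verification:
- Sam (knave) says "Ivy and I are different types" - this is FALSE (a lie) because Sam is a knave and Ivy is a knave.
- Uma (knight) says "Olivia and I are the same type" - this is TRUE because Uma is a knight and Olivia is a knight.
- Noah (knave) says "Sam and I are different types" - this is FALSE (a lie) because Noah is a knave and Sam is a knave.
- Olivia (knight) says "Uma and I are the same type" - this is TRUE because Olivia is a knight and Uma is a knight.
- Ivy (knave) says "Noah always speaks truthfully" - this is FALSE (a lie) because Noah is a knave.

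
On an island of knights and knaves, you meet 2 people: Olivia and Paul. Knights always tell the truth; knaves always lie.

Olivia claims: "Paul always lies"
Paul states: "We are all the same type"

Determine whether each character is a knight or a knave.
Olivia is a knight.
Paul is a knave.

Verification:
- Olivia (knight) says "Paul always lies" - this is TRUE because Paul is a knave.
- Paul (knave) says "We are all the same type" - this is FALSE (a lie) because Olivia is a knight and Paul is a knave.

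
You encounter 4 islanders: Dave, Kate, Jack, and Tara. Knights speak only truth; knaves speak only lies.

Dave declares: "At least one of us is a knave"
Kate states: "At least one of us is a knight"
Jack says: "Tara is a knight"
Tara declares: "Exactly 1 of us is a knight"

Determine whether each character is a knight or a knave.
Dave is a knight.
Kate is a knight.
Jack is a knave.
Tara is a knave.

Verification:
- Dave (knight) says "At least one of us is a knave" - this is TRUE because Jack and Tara are knaves.
- Kate (knight) says "At least one of us is a knight" - this is TRUE because Dave and Kate are knights.
- Jack (knave) says "Tara is a knight" - this is FALSE (a lie) because Tara is a knave.
- Tara (knave) says "Exactly 1 of us is a knight" - this is FALSE (a lie) because there are 2 knights.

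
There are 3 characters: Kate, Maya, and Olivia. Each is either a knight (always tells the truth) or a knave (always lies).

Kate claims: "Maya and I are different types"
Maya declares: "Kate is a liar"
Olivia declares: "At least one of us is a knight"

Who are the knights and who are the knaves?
Kate is a knight.
Maya is a knave.
Olivia is a knight.

Verification:
- Kate (knight) says "Maya and I are different types" - this is TRUE because Kate is a knight and Maya is a knave.
- Maya (knave) says "Kate is a liar" - this is FALSE (a lie) because Kate is a knight.
- Olivia (knight) says "At least one of us is a knight" - this is TRUE because Kate and Olivia are knights.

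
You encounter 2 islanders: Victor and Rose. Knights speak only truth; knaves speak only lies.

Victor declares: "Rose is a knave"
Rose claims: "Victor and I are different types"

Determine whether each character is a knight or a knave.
Victor is a knave.
Rose is a knight.

Verification:
- Victor (knave) says "Rose is a knave" - this is FALSE (a lie) because Rose is a knight.
- Rose (knight) says "Victor and I are different types" - this is TRUE because Rose is a knight and Victor is a knave.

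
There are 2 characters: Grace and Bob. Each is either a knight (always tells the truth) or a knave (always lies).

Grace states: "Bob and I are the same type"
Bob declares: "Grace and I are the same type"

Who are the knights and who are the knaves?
Grace is a knight.
Bob is a knight.

Verification:
- Grace (knight) says "Bob and I are the same type" - this is TRUE because Grace is a knight and Bob is a knight.
- Bob (knight) says "Grace and I are the same type" - this is TRUE because Bob is a knight and Grace is a knight.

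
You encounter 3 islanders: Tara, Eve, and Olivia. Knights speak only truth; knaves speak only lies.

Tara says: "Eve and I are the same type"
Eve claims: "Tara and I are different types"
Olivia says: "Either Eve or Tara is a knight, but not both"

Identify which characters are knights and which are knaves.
Tara is a knave.
Eve is a knight.
Olivia is a knight.

Verification:
- Tara (knave) says "Eve and I are the same type" - this is FALSE (a lie) because Tara is a knave and Eve is a knight.
- Eve (knight) says "Tara and I are different types" - this is TRUE because Eve is a knight and Tara is a knave.
- Olivia (knight) says "Either Eve or Tara is a knight, but not both" - this is TRUE because Eve is a knight and Tara is a knave.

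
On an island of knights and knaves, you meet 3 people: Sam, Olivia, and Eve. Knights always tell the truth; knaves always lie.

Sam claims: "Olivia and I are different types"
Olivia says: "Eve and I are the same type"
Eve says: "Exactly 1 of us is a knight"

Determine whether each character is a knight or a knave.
Sam is a knave.
Olivia is a knave.
Eve is a knight.

Verification:
- Sam (knave) says "Olivia and I are different types" - this is FALSE (a lie) because Sam is a knave and Olivia is a knave.
- Olivia (knave) says "Eve and I are the same type" - this is FALSE (a lie) because Olivia is a knave and Eve is a knight.
- Eve (knight) says "Exactly 1 of us is a knight" - this is TRUE because there are 1 knights.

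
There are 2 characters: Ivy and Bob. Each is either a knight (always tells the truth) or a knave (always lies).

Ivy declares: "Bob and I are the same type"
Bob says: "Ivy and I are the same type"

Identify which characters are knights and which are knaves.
Ivy is a knight.
Bob is a knight.

Verification:
- Ivy (knight) says "Bob and I are the same type" - this is TRUE because Ivy is a knight and Bob is a knight.
- Bob (knight) says "Ivy and I are the same type" - this is TRUE because Bob is a knight and Ivy is a knight.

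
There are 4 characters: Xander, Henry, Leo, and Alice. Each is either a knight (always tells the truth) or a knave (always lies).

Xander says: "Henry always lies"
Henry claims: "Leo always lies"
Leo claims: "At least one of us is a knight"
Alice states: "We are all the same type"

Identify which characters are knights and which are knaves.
Xander is a knight.
Henry is a knave.
Leo is a knight.
Alice is a knave.

Verification:
- Xander (knight) says "Henry always lies" - this is TRUE because Henry is a knave.
- Henry (knave) says "Leo always lies" - this is FALSE (a lie) because Leo is a knight.
- Leo (knight) says "At least one of us is a knight" - this is TRUE because Xander and Leo are knights.
- Alice (knave) says "We are all the same type" - this is FALSE (a lie) because Xander and Leo are knights and Henry and Alice are knaves.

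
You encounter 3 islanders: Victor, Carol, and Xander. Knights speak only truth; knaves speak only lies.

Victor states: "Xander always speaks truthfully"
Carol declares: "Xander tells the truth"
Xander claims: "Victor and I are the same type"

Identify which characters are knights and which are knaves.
Victor is a knight.
Carol is a knight.
Xander is a knight.

Verification:
- Victor (knight) says "Xander always speaks truthfully" - this is TRUE because Xander is a knight.
- Carol (knight) says "Xander tells the truth" - this is TRUE because Xander is a knight.
- Xander (knight) says "Victor and I are the same type" - this is TRUE because Xander is a knight and Victor is a knight.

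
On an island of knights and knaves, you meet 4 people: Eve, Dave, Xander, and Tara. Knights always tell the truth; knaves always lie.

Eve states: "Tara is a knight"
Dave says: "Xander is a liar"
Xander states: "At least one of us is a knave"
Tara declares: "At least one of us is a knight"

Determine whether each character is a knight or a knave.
Eve is a knight.
Dave is a knave.
Xander is a knight.
Tara is a knight.

Verification:
- Eve (knight) says "Tara is a knight" - this is TRUE because Tara is a knight.
- Dave (knave) says "Xander is a liar" - this is FALSE (a lie) because Xander is a knight.
- Xander (knight) says "At least one of us is a knave" - this is TRUE because Dave is a knave.
- Tara (knight) says "At least one of us is a knight" - this is TRUE because Eve, Xander, and Tara are knights.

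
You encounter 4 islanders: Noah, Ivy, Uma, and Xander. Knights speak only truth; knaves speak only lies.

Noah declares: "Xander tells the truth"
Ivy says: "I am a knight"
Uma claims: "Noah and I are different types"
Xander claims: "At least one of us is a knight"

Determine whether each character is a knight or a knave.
Noah is a knave.
Ivy is a knave.
Uma is a knave.
Xander is a knave.

Verification:
- Noah (knave) says "Xander tells the truth" - this is FALSE (a lie) because Xander is a knave.
- Ivy (knave) says "I am a knight" - this is FALSE (a lie) because Ivy is a knave.
- Uma (knave) says "Noah and I are different types" - this is FALSE (a lie) because Uma is a knave and Noah is a knave.
- Xander (knave) says "At least one of us is a knight" - this is FALSE (a lie) because no one is a knight.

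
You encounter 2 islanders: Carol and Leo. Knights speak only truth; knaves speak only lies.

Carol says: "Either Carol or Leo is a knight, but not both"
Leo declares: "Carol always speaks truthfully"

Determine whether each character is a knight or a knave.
Carol is a knave.
Leo is a knave.

Verification:
- Carol (knave) says "Either Carol or Leo is a knight, but not both" - this is FALSE (a lie) because Carol is a knave and Leo is a knave.
- Leo (knave) says "Carol always speaks truthfully" - this is FALSE (a lie) because Carol is a knave.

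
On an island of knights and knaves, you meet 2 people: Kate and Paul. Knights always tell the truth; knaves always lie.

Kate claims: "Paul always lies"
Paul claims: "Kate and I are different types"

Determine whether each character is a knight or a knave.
Kate is a knave.
Paul is a knight.

Verification:
- Kate (knave) says "Paul always lies" - this is FALSE (a lie) because Paul is a knight.
- Paul (knight) says "Kate and I are different types" - this is TRUE because Paul is a knight and Kate is a knave.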